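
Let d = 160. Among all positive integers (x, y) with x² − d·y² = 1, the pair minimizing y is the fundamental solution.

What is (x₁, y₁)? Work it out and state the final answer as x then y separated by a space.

721 57

d=160: √d = [12; 1,1,1,5,1,1,1,24] (ℓ=8, even), read p_7/q_7
step 0: (12, 1)  from 12·(1,0) + (0,1)
…
step 5: (253, 20)  from 1·(215,17) + (38,3)
step 6: (468, 37)  from 1·(253,20) + (215,17)
step 7: (721, 57)  from 1·(468,37) + (253,20)
→ (721, 57).  Check: 721²=519841, 160·57²=519840, difference 1.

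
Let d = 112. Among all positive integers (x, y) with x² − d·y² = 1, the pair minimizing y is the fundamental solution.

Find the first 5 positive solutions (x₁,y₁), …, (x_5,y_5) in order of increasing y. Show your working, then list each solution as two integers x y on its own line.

127 12
32257 3048
8193151 774180
2081028097 196638672
528572943487 49945448508

d=112: √d = [10; 1,1,2,1,1,20] (ℓ=6, even), read p_5/q_5
k=0  a_k=10  p_k/q_k = 10/1
k=1  a_k=1  p_k/q_k = 11/1
…
k=3  a_k=2  p_k/q_k = 53/5
k=4  a_k=1  p_k/q_k = 74/7
k=5  a_k=1  p_k/q_k = 127/12
(x₁, y₁) = (127, 12);  127² − 112·12² = 1 ✓
n=2: (127,12)∘(127,12) = (127·127+112·12·12, 127·12+12·127) = (32257,3048)
n=3: (32257,3048)∘(127,12) = (127·32257+112·12·3048, 127·3048+12·32257) = (8193151,774180)
n=4: (8193151,774180)∘(127,12) = (127·8193151+112·12·774180, 127·774180+12·8193151) = (2081028097,196638672)
n=5: (2081028097,196638672)∘(127,12) = (127·2081028097+112·12·196638672, 127·196638672+12·2081028097) = (528572943487,49945448508)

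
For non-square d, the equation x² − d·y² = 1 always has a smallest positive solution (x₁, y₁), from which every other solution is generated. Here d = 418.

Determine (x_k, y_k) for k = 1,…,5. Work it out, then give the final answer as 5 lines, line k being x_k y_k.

[20; 2,4,20,4,2,40] for √418; ℓ=6 ⇒ convergent index 5
i=0: a=20 ⇒ p=20, q=1
i=1: a=2 ⇒ p=41, q=2
…
i=4: a=4 ⇒ p=15068, q=737
i=5: a=2 ⇒ p=33857, q=1656
→ (33857, 1656).  Check: 33857²=1146296449, 418·1656²=1146296448, difference 1.
(33857+1656√418)^2 = 2292592897 + 112134384√418
(33857+1656√418)^3 = 155240635393601 + 7593067676520√418
(33857+1656√418)^4 = 10511964382749705217 + 514156984535740896√418
(33857+1656√418)^5 = 711807156058272903670337 + 34815626043260091355224√418

33857 1656
2292592897 112134384
155240635393601 7593067676520
10511964382749705217 514156984535740896
711807156058272903670337 34815626043260091355224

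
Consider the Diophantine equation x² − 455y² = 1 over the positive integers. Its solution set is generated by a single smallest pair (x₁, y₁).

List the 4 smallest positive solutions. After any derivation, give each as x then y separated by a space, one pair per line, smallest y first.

√455 = [21; 3,42, …], period ℓ=2 (even) → k=1
i=0: a=21 ⇒ p=21, q=1
i=1: a=3 ⇒ p=64, q=3
fundamental: x₁=64, y₁=3  (since 4096 − 455·9 = 1)
k=2:  x_2 = 64·64+455·3·3 = 8191,  y_2 = 64·3+3·64 = 384
k=3:  x_3 = 64·8191+455·3·384 = 1048384,  y_3 = 64·384+3·8191 = 49149
k=4:  x_4 = 64·1048384+455·3·49149 = 134184961,  y_4 = 64·49149+3·1048384 = 6290688

64 3
8191 384
1048384 49149
134184961 6290688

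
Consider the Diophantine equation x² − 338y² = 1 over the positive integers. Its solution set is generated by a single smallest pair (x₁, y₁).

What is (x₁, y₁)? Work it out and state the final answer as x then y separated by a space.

114243 6214

√338 → a₀=18, period (2,1,1,2,36); ℓ=5 odd so k=9
i=0: a=18 ⇒ p=18, q=1
i=1: a=2 ⇒ p=37, q=2
i=2: a=1 ⇒ p=55, q=3
i=3: a=1 ⇒ p=92, q=5
i=4: a=2 ⇒ p=239, q=13
…
i=6: a=2 ⇒ p=17631, q=959
i=7: a=1 ⇒ p=26327, q=1432
i=8: a=1 ⇒ p=43958, q=2391
i=9: a=2 ⇒ p=114243, q=6214
→ (114243, 6214).  Check: 114243²=13051463049, 338·6214²=13051463048, difference 1.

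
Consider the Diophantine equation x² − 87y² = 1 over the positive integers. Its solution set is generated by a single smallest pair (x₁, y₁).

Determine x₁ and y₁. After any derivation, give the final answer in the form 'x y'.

[9; 3,18] for √87; ℓ=2 ⇒ convergent index 1
step 0: (9, 1)  from 9·(1,0) + (0,1)
step 1: (28, 3)  from 3·(9,1) + (1,0)
(x₁, y₁) = (28, 3);  28² − 87·3² = 1 ✓

28 3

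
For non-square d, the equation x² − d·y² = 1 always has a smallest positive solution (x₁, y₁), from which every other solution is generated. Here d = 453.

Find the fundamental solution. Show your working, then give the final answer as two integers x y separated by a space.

1653751 77700

d=453: √d = [21; 3,1,1,10,14,10,1,1,3,42] (ℓ=10, even), read p_9/q_9
k=0  a_k=21  p_k/q_k = 21/1
k=1  a_k=3  p_k/q_k = 64/3
k=2  a_k=1  p_k/q_k = 85/4
…
k=5  a_k=14  p_k/q_k = 22199/1043
k=6  a_k=10  p_k/q_k = 223565/10504
k=7  a_k=1  p_k/q_k = 245764/11547
k=8  a_k=1  p_k/q_k = 469329/22051
k=9  a_k=3  p_k/q_k = 1653751/77700
(x₁, y₁) = (1653751, 77700);  1653751² − 453·77700² = 1 ✓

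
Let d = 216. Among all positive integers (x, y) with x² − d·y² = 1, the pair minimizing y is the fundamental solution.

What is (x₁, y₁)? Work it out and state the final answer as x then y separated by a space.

√216 = [14; 1,2,3,2,1,28, …], period ℓ=6 (even) → k=5
a_0=14:  p_0=14·1+0=14,  q_0=14·0+1=1
…
a_2=2:  p_2=2·15+14=44,  q_2=2·1+1=3
…
a_4=2:  p_4=2·147+44=338,  q_4=2·10+3=23
a_5=1:  p_5=1·338+147=485,  q_5=1·23+10=33
→ (485, 33).  Check: 485²=235225, 216·33²=235224, difference 1.

485 33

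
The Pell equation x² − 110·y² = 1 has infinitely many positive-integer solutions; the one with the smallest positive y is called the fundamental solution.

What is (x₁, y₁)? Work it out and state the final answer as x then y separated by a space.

21 2

√110 = [10; 2,20, …], period ℓ=2 (even) → k=1
k=0  a_k=10  p_k/q_k = 10/1
k=1  a_k=2  p_k/q_k = 21/2
(x₁, y₁) = (21, 2);  21² − 110·2² = 1 ✓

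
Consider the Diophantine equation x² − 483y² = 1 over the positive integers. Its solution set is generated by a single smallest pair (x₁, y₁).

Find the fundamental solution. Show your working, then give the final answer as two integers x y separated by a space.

22 1

√483 = [21; 1,42, …], period ℓ=2 (even) → k=1
k=0  a_k=21  p_k/q_k = 21/1
k=1  a_k=1  p_k/q_k = 22/1
fundamental: x₁=22, y₁=1  (since 484 − 483·1 = 1)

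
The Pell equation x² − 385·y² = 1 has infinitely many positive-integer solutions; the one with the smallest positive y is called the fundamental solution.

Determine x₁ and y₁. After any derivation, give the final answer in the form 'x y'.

95831 4884

√385 = [19; 1,1,1,1,1,…,1,1,38, …], period ℓ=16 (even) → k=15
i=0: a=19 ⇒ p=19, q=1
…
i=2: a=1 ⇒ p=39, q=2
i=3: a=1 ⇒ p=59, q=3
i=4: a=1 ⇒ p=98, q=5
i=5: a=1 ⇒ p=157, q=8
…
i=9: a=1 ⇒ p=2747, q=140
i=10: a=3 ⇒ p=10262, q=523
…
i=12: a=1 ⇒ p=23271, q=1186
i=13: a=1 ⇒ p=36280, q=1849
i=14: a=1 ⇒ p=59551, q=3035
i=15: a=1 ⇒ p=95831, q=4884
fundamental: x₁=95831, y₁=4884  (since 9183580561 − 385·23853456 = 1)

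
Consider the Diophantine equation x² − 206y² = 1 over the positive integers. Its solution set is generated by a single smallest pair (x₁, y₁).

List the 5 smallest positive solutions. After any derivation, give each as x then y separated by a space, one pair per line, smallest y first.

59535 4148
7088832449 493902360
844067279642895 58808954001052
100503090979990675201 7002382152411359280
11966903042143422416540175 833773642828811595468548

√206 → a₀=14, period (2,1,5,14,5,1,2,28); ℓ=8 even so k=7
i=0: a=14 ⇒ p=14, q=1
i=1: a=2 ⇒ p=29, q=2
i=2: a=1 ⇒ p=43, q=3
i=3: a=5 ⇒ p=244, q=17
i=4: a=14 ⇒ p=3459, q=241
i=5: a=5 ⇒ p=17539, q=1222
i=6: a=1 ⇒ p=20998, q=1463
i=7: a=2 ⇒ p=59535, q=4148
→ (59535, 4148).  Check: 59535²=3544416225, 206·4148²=3544416224, difference 1.
k=2:  x_2 = 59535·59535+206·4148·4148 = 7088832449,  y_2 = 59535·4148+4148·59535 = 493902360
k=3:  x_3 = 59535·7088832449+206·4148·493902360 = 844067279642895,  y_3 = 59535·493902360+4148·7088832449 = 58808954001052
k=4:  x_4 = 59535·844067279642895+206·4148·58808954001052 = 100503090979990675201,  y_4 = 59535·58808954001052+4148·844067279642895 = 7002382152411359280
k=5:  x_5 = 59535·100503090979990675201+206·4148·7002382152411359280 = 11966903042143422416540175,  y_5 = 59535·7002382152411359280+4148·100503090979990675201 = 833773642828811595468548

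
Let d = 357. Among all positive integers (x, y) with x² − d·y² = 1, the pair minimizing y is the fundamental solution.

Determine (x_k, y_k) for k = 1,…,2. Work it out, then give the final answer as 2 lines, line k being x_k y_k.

3401 180
23133601 1224360

√357 → a₀=18, period (1,8,2,8,1,36); ℓ=6 even so k=5
step 0: (18, 1)  from 18·(1,0) + (0,1)
step 1: (19, 1)  from 1·(18,1) + (1,0)
…
step 3: (359, 19)  from 2·(170,9) + (19,1)
step 4: (3042, 161)  from 8·(359,19) + (170,9)
step 5: (3401, 180)  from 1·(3042,161) + (359,19)
(x₁, y₁) = (3401, 180);  3401² − 357·180² = 1 ✓
n=2: (3401,180)∘(3401,180) = (3401·3401+357·180·180, 3401·180+180·3401) = (23133601,1224360)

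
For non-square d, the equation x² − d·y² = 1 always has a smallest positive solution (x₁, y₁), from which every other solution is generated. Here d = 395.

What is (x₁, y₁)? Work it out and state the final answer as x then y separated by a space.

√395 → a₀=19, period (1,6,1,38); ℓ=4 even so k=3
a_0=19:  p_0=19·1+0=19,  q_0=19·0+1=1
a_1=1:  p_1=1·19+1=20,  q_1=1·1+0=1
a_2=6:  p_2=6·20+19=139,  q_2=6·1+1=7
a_3=1:  p_3=1·139+20=159,  q_3=1·7+1=8
fundamental: x₁=159, y₁=8  (since 25281 − 395·64 = 1)

159 8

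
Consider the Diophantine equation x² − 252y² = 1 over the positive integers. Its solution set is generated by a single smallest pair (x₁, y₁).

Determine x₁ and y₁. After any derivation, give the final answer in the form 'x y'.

√252 → a₀=15, period (1,6,1,30); ℓ=4 even so k=3
step 0: (15, 1)  from 15·(1,0) + (0,1)
…
step 2: (111, 7)  from 6·(16,1) + (15,1)
step 3: (127, 8)  from 1·(111,7) + (16,1)
(x₁, y₁) = (127, 8);  127² − 252·8² = 1 ✓

127 8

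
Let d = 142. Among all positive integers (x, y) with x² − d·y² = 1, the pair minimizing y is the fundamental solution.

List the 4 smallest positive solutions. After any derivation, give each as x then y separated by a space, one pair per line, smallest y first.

143 12
40897 3432
11696399 981540
3345129217 280717008

√142 → a₀=11, period (1,10,1,22); ℓ=4 even so k=3
k=0  a_k=11  p_k/q_k = 11/1
k=1  a_k=1  p_k/q_k = 12/1
k=2  a_k=10  p_k/q_k = 131/11
k=3  a_k=1  p_k/q_k = 143/12
(x₁, y₁) = (143, 12);  143² − 142·12² = 1 ✓
(143+12√142)^2 = 40897 + 3432√142
(143+12√142)^3 = 11696399 + 981540√142
(143+12√142)^4 = 3345129217 + 280717008√142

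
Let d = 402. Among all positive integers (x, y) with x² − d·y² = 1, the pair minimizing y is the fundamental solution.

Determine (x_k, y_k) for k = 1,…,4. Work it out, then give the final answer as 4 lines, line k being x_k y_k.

√402 = [20; 20,40, …], period ℓ=2 (even) → k=1
a_0=20:  p_0=20·1+0=20,  q_0=20·0+1=1
a_1=20:  p_1=20·20+1=401,  q_1=20·1+0=20
(x₁, y₁) = (401, 20);  401² − 402·20² = 1 ✓
(401+20√402)^2 = 321601 + 16040√402
(401+20√402)^3 = 257923601 + 12864060√402
(401+20√402)^4 = 206854406401 + 10316960080√402

401 20
321601 16040
257923601 12864060
206854406401 10316960080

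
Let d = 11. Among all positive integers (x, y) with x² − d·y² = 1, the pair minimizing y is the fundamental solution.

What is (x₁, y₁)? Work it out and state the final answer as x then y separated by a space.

d=11: √d = [3; 3,6] (ℓ=2, even), read p_1/q_1
i=0: a=3 ⇒ p=3, q=1
i=1: a=3 ⇒ p=10, q=3
→ (10, 3).  Check: 10²=100, 11·3²=99, difference 1.

10 3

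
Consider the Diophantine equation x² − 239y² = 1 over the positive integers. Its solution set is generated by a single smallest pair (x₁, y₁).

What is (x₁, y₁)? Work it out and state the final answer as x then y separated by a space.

√239 → a₀=15, period (2,5,1,2,4,15,4,2,1,5,2,30); ℓ=12 even so k=11
a_0=15:  p_0=15·1+0=15,  q_0=15·0+1=1
…
a_5=4:  p_5=4·572+201=2489,  q_5=4·37+13=161
…
a_8=2:  p_8=2·154117+37907=346141,  q_8=2·9969+2452=22390
…
a_10=5:  p_10=5·500258+346141=2847431,  q_10=5·32359+22390=184185
a_11=2:  p_11=2·2847431+500258=6195120,  q_11=2·184185+32359=400729
fundamental: x₁=6195120, y₁=400729  (since 38379511814400 − 239·160583731441 = 1)

6195120 400729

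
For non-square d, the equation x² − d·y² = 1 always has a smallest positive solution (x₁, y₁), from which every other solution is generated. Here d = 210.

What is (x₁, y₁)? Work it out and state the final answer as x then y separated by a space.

d=210: √d = [14; 2,28] (ℓ=2, even), read p_1/q_1
step 0: (14, 1)  from 14·(1,0) + (0,1)
step 1: (29, 2)  from 2·(14,1) + (1,0)
(x₁, y₁) = (29, 2);  29² − 210·2² = 1 ✓

29 2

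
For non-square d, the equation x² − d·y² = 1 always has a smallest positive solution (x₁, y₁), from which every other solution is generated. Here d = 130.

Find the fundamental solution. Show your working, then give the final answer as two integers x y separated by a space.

√130 = [11; 2,2,22, …], period ℓ=3 (odd) → k=5
k=0  a_k=11  p_k/q_k = 11/1
k=1  a_k=2  p_k/q_k = 23/2
k=2  a_k=2  p_k/q_k = 57/5
…
k=4  a_k=2  p_k/q_k = 2611/229
k=5  a_k=2  p_k/q_k = 6499/570
→ (6499, 570).  Check: 6499²=42237001, 130·570²=42237000, difference 1.

6499 570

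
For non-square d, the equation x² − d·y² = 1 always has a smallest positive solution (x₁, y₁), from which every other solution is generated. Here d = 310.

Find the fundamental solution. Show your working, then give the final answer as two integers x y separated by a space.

848719 48204

[17; 1,1,1,1,5,…,1,1,34] for √310; ℓ=16 ⇒ convergent index 15
step 0: (17, 1)  from 17·(1,0) + (0,1)
…
step 3: (53, 3)  from 1·(35,2) + (18,1)
step 4: (88, 5)  from 1·(53,3) + (35,2)
…
step 7: (2060, 117)  from 1·(1567,89) + (493,28)
…
step 9: (7747, 440)  from 1·(5687,323) + (2060,117)
…
step 14: (515017, 29251)  from 1·(333702,18953) + (181315,10298)
step 15: (848719, 48204)  from 1·(515017,29251) + (333702,18953)
→ (848719, 48204).  Check: 848719²=720323940961, 310·48204²=720323940960, difference 1.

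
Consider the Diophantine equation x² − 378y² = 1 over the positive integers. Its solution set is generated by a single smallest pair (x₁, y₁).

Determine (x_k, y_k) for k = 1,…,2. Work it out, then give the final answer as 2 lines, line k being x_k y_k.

√378 = [19; 2,3,1,4,1,3,2,38, …], period ℓ=8 (even) → k=7
i=0: a=19 ⇒ p=19, q=1
…
i=3: a=1 ⇒ p=175, q=9
…
i=6: a=3 ⇒ p=3869, q=199
i=7: a=2 ⇒ p=8749, q=450
→ (8749, 450).  Check: 8749²=76545001, 378·450²=76545000, difference 1.
n=2: (8749,450)∘(8749,450) = (8749·8749+378·450·450, 8749·450+450·8749) = (153090001,7874100)

8749 450
153090001 7874100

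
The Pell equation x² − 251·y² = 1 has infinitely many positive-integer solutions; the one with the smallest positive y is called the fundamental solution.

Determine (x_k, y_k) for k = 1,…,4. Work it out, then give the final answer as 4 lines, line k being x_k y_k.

d=251: √d = [15; 1,5,2,1,2,…,5,1,30] (ℓ=14, even), read p_13/q_13
i=0: a=15 ⇒ p=15, q=1
…
i=2: a=5 ⇒ p=95, q=6
i=3: a=2 ⇒ p=206, q=13
i=4: a=1 ⇒ p=301, q=19
i=5: a=2 ⇒ p=808, q=51
i=6: a=2 ⇒ p=1917, q=121
i=7: a=15 ⇒ p=29563, q=1866
i=8: a=2 ⇒ p=61043, q=3853
i=9: a=2 ⇒ p=151649, q=9572
…
i=11: a=2 ⇒ p=577033, q=36422
i=12: a=5 ⇒ p=3097857, q=195535
i=13: a=1 ⇒ p=3674890, q=231957
→ (3674890, 231957).  Check: 3674890²=13504816512100, 251·231957²=13504816512099, difference 1.
(x_2, y_2) = (3674890·3674890 + 251·231957·231957, 3674890·231957 + 231957·3674890) = (27009633024199, 1704832919460)
(x_3, y_3) = (3674890·27009633024199 + 251·231957·1704832919460, 3674890·1704832919460 + 231957·27009633024199) = (198514860608593651330, 12530146894788486843)
(x_4, y_4) = (3674890·198514860608593651330 + 251·231957·12530146894788486843, 3674890·12530146894788486843 + 231957·198514860608593651330) = (1459040552203802437039183201, 92093823044376819996025080)

3674890 231957
27009633024199 1704832919460
198514860608593651330 12530146894788486843
1459040552203802437039183201 92093823044376819996025080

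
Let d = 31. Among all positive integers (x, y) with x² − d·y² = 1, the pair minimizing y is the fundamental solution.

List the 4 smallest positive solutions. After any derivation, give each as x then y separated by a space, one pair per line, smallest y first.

1520 273
4620799 829920
14047227440 2522956527
42703566796801 7669787012160

d=31: √d = [5; 1,1,3,5,3,1,1,10] (ℓ=8, even), read p_7/q_7
a_0=5:  p_0=5·1+0=5,  q_0=5·0+1=1
…
a_2=1:  p_2=1·6+5=11,  q_2=1·1+1=2
…
a_5=3:  p_5=3·206+39=657,  q_5=3·37+7=118
a_6=1:  p_6=1·657+206=863,  q_6=1·118+37=155
a_7=1:  p_7=1·863+657=1520,  q_7=1·155+118=273
fundamental: x₁=1520, y₁=273  (since 2310400 − 31·74529 = 1)
(1520+273√31)^2 = 4620799 + 829920√31
(1520+273√31)^3 = 14047227440 + 2522956527√31
(1520+273√31)^4 = 42703566796801 + 7669787012160√31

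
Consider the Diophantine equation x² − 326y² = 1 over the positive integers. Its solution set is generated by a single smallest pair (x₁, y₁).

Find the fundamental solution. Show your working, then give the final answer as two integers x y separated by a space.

325 18

d=326: √d = [18; 18,36] (ℓ=2, even), read p_1/q_1
step 0: (18, 1)  from 18·(1,0) + (0,1)
step 1: (325, 18)  from 18·(18,1) + (1,0)
fundamental: x₁=325, y₁=18  (since 105625 − 326·324 = 1)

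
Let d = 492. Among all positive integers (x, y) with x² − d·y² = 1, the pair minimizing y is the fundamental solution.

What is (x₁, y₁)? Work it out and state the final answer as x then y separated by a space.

d=492: √d = [22; 5,1,1,10,1,1,5,44] (ℓ=8, even), read p_7/q_7
step 0: (22, 1)  from 22·(1,0) + (0,1)
…
step 2: (133, 6)  from 1·(111,5) + (22,1)
step 3: (244, 11)  from 1·(133,6) + (111,5)
step 4: (2573, 116)  from 10·(244,11) + (133,6)
…
step 6: (5390, 243)  from 1·(2817,127) + (2573,116)
step 7: (29767, 1342)  from 5·(5390,243) + (2817,127)
→ (29767, 1342).  Check: 29767²=886074289, 492·1342²=886074288, difference 1.

29767 1342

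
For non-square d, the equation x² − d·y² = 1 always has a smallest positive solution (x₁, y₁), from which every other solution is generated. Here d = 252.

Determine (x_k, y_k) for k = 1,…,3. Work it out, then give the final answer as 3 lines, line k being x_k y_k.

√252 = [15; 1,6,1,30, …], period ℓ=4 (even) → k=3
k=0  a_k=15  p_k/q_k = 15/1
…
k=2  a_k=6  p_k/q_k = 111/7
k=3  a_k=1  p_k/q_k = 127/8
(x₁, y₁) = (127, 8);  127² − 252·8² = 1 ✓
n=2: (127,8)∘(127,8) = (127·127+252·8·8, 127·8+8·127) = (32257,2032)
n=3: (32257,2032)∘(127,8) = (127·32257+252·8·2032, 127·2032+8·32257) = (8193151,516120)

127 8
32257 2032
8193151 516120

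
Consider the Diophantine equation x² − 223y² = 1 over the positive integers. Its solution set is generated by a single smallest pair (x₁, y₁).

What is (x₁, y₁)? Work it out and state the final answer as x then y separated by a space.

224 15

[14; 1,13,1,28] for √223; ℓ=4 ⇒ convergent index 3
step 0: (14, 1)  from 14·(1,0) + (0,1)
…
step 2: (209, 14)  from 13·(15,1) + (14,1)
step 3: (224, 15)  from 1·(209,14) + (15,1)
fundamental: x₁=224, y₁=15  (since 50176 − 223·225 = 1)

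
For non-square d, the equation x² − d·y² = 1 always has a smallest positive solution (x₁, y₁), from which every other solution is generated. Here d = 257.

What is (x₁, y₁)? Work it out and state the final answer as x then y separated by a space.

513 32

d=257: √d = [16; 32] (ℓ=1, odd), read p_1/q_1
k=0  a_k=16  p_k/q_k = 16/1
k=1  a_k=32  p_k/q_k = 513/32
fundamental: x₁=513, y₁=32  (since 263169 − 257·1024 = 1)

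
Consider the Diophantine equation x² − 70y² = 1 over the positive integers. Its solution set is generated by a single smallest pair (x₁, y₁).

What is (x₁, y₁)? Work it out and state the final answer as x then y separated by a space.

251 30

√70 = [8; 2,1,2,1,2,16, …], period ℓ=6 (even) → k=5
a_0=8:  p_0=8·1+0=8,  q_0=8·0+1=1
…
a_3=2:  p_3=2·25+17=67,  q_3=2·3+2=8
a_4=1:  p_4=1·67+25=92,  q_4=1·8+3=11
a_5=2:  p_5=2·92+67=251,  q_5=2·11+8=30
fundamental: x₁=251, y₁=30  (since 63001 − 70·900 = 1)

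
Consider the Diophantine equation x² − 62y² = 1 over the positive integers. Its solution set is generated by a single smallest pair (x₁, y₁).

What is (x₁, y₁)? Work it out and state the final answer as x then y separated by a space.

√62 → a₀=7, period (1,6,1,14); ℓ=4 even so k=3
i=0: a=7 ⇒ p=7, q=1
i=1: a=1 ⇒ p=8, q=1
i=2: a=6 ⇒ p=55, q=7
i=3: a=1 ⇒ p=63, q=8
→ (63, 8).  Check: 63²=3969, 62·8²=3968, difference 1.

63 8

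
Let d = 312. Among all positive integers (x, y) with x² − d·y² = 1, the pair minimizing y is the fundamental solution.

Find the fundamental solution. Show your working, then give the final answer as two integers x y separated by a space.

√312 = [17; 1,1,1,34, …], period ℓ=4 (even) → k=3
k=0  a_k=17  p_k/q_k = 17/1
k=1  a_k=1  p_k/q_k = 18/1
k=2  a_k=1  p_k/q_k = 35/2
k=3  a_k=1  p_k/q_k = 53/3
(x₁, y₁) = (53, 3);  53² − 312·3² = 1 ✓

53 3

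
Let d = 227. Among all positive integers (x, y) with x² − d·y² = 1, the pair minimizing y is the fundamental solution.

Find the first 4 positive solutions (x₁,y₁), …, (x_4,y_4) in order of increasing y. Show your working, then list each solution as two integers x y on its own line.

226 15
102151 6780
46172026 3064545
20869653601 1385167560

d=227: √d = [15; 15,30] (ℓ=2, even), read p_1/q_1
i=0: a=15 ⇒ p=15, q=1
i=1: a=15 ⇒ p=226, q=15
fundamental: x₁=226, y₁=15  (since 51076 − 227·225 = 1)
n=2: (226,15)∘(226,15) = (226·226+227·15·15, 226·15+15·226) = (102151,6780)
n=3: (102151,6780)∘(226,15) = (226·102151+227·15·6780, 226·6780+15·102151) = (46172026,3064545)
n=4: (46172026,3064545)∘(226,15) = (226·46172026+227·15·3064545, 226·3064545+15·46172026) = (20869653601,1385167560)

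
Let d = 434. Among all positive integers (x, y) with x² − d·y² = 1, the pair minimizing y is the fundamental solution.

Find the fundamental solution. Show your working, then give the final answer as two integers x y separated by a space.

d=434: √d = [20; 1,4,1,40] (ℓ=4, even), read p_3/q_3
a_0=20:  p_0=20·1+0=20,  q_0=20·0+1=1
a_1=1:  p_1=1·20+1=21,  q_1=1·1+0=1
a_2=4:  p_2=4·21+20=104,  q_2=4·1+1=5
a_3=1:  p_3=1·104+21=125,  q_3=1·5+1=6
(x₁, y₁) = (125, 6);  125² − 434·6² = 1 ✓

125 6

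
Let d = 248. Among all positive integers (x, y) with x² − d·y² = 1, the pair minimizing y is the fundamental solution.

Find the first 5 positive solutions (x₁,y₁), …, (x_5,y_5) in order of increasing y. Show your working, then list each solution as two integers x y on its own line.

√248 → a₀=15, period (1,2,1,30); ℓ=4 even so k=3
i=0: a=15 ⇒ p=15, q=1
i=1: a=1 ⇒ p=16, q=1
i=2: a=2 ⇒ p=47, q=3
i=3: a=1 ⇒ p=63, q=4
fundamental: x₁=63, y₁=4  (since 3969 − 248·16 = 1)
n=2: (63,4)∘(63,4) = (63·63+248·4·4, 63·4+4·63) = (7937,504)
n=3: (7937,504)∘(63,4) = (63·7937+248·4·504, 63·504+4·7937) = (999999,63500)
n=4: (999999,63500)∘(63,4) = (63·999999+248·4·63500, 63·63500+4·999999) = (125991937,8000496)
n=5: (125991937,8000496)∘(63,4) = (63·125991937+248·4·8000496, 63·8000496+4·125991937) = (15873984063,1007998996)

63 4
7937 504
999999 63500
125991937 8000496
15873984063 1007998996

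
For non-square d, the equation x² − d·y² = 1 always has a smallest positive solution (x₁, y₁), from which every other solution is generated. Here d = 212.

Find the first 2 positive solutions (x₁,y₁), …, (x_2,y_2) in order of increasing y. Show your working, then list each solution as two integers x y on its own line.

[14; 1,1,3,1,1,…,1,1,28] for √212; ℓ=14 ⇒ convergent index 13
k=0  a_k=14  p_k/q_k = 14/1
k=1  a_k=1  p_k/q_k = 15/1
…
k=3  a_k=3  p_k/q_k = 102/7
k=4  a_k=1  p_k/q_k = 131/9
k=5  a_k=1  p_k/q_k = 233/16
k=6  a_k=1  p_k/q_k = 364/25
k=7  a_k=6  p_k/q_k = 2417/166
…
k=9  a_k=1  p_k/q_k = 5198/357
k=10  a_k=1  p_k/q_k = 7979/548
…
k=12  a_k=1  p_k/q_k = 37114/2549
k=13  a_k=1  p_k/q_k = 66249/4550
fundamental: x₁=66249, y₁=4550  (since 4388930001 − 212·20702500 = 1)
k=2:  x_2 = 66249·66249+212·4550·4550 = 8777860001,  y_2 = 66249·4550+4550·66249 = 602865900

66249 4550
8777860001 602865900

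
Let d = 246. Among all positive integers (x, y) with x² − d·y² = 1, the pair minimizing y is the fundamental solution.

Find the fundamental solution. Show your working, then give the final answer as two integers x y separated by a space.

88805 5662

√246 = [15; 1,2,5,1,14,1,5,2,1,30, …], period ℓ=10 (even) → k=9
a_0=15:  p_0=15·1+0=15,  q_0=15·0+1=1
a_1=1:  p_1=1·15+1=16,  q_1=1·1+0=1
…
a_3=5:  p_3=5·47+16=251,  q_3=5·3+1=16
a_4=1:  p_4=1·251+47=298,  q_4=1·16+3=19
…
a_6=1:  p_6=1·4423+298=4721,  q_6=1·282+19=301
a_7=5:  p_7=5·4721+4423=28028,  q_7=5·301+282=1787
a_8=2:  p_8=2·28028+4721=60777,  q_8=2·1787+301=3875
a_9=1:  p_9=1·60777+28028=88805,  q_9=1·3875+1787=5662
→ (88805, 5662).  Check: 88805²=7886328025, 246·5662²=7886328024, difference 1.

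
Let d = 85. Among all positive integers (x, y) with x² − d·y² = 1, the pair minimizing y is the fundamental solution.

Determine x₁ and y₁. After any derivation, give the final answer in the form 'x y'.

√85 → a₀=9, period (4,1,1,4,18); ℓ=5 odd so k=9
i=0: a=9 ⇒ p=9, q=1
…
i=2: a=1 ⇒ p=46, q=5
i=3: a=1 ⇒ p=83, q=9
…
i=6: a=4 ⇒ p=27926, q=3029
…
i=8: a=1 ⇒ p=62739, q=6805
i=9: a=4 ⇒ p=285769, q=30996
→ (285769, 30996).  Check: 285769²=81663921361, 85·30996²=81663921360, difference 1.

285769 30996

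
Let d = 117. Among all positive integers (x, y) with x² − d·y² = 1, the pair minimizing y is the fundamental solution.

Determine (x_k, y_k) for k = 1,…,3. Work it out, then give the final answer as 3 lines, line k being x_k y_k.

√117 → a₀=10, period (1,4,2,4,1,20); ℓ=6 even so k=5
k=0  a_k=10  p_k/q_k = 10/1
…
k=3  a_k=2  p_k/q_k = 119/11
k=4  a_k=4  p_k/q_k = 530/49
k=5  a_k=1  p_k/q_k = 649/60
fundamental: x₁=649, y₁=60  (since 421201 − 117·3600 = 1)
k=2:  x_2 = 649·649+117·60·60 = 842401,  y_2 = 649·60+60·649 = 77880
k=3:  x_3 = 649·842401+117·60·77880 = 1093435849,  y_3 = 649·77880+60·842401 = 101088180

649 60
842401 77880
1093435849 101088180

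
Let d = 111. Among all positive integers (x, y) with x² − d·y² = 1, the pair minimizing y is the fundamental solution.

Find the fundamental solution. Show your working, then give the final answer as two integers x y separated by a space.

√111 → a₀=10, period (1,1,6,1,1,20); ℓ=6 even so k=5
k=0  a_k=10  p_k/q_k = 10/1
k=1  a_k=1  p_k/q_k = 11/1
k=2  a_k=1  p_k/q_k = 21/2
…
k=4  a_k=1  p_k/q_k = 158/15
k=5  a_k=1  p_k/q_k = 295/28
(x₁, y₁) = (295, 28);  295² − 111·28² = 1 ✓

295 28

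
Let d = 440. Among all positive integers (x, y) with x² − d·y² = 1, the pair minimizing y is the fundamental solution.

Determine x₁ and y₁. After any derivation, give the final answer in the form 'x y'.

√440 → a₀=20, period (1,40); ℓ=2 even so k=1
k=0  a_k=20  p_k/q_k = 20/1
k=1  a_k=1  p_k/q_k = 21/1
→ (21, 1).  Check: 21²=441, 440·1²=440, difference 1.

21 1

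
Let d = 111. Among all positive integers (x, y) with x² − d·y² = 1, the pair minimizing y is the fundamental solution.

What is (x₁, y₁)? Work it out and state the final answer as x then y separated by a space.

295 28

√111 → a₀=10, period (1,1,6,1,1,20); ℓ=6 even so k=5
step 0: (10, 1)  from 10·(1,0) + (0,1)
…
step 4: (158, 15)  from 1·(137,13) + (21,2)
step 5: (295, 28)  from 1·(158,15) + (137,13)
(x₁, y₁) = (295, 28);  295² − 111·28² = 1 ✓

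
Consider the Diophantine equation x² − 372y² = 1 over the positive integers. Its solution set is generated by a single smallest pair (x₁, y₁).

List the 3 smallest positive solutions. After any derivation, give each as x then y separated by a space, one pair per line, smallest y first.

12151 630
295293601 15310260
7176225079351 372069937890

[19; 3,2,12,2,3,38] for √372; ℓ=6 ⇒ convergent index 5
a_0=19:  p_0=19·1+0=19,  q_0=19·0+1=1
…
a_2=2:  p_2=2·58+19=135,  q_2=2·3+1=7
a_3=12:  p_3=12·135+58=1678,  q_3=12·7+3=87
a_4=2:  p_4=2·1678+135=3491,  q_4=2·87+7=181
a_5=3:  p_5=3·3491+1678=12151,  q_5=3·181+87=630
→ (12151, 630).  Check: 12151²=147646801, 372·630²=147646800, difference 1.
n=2: (12151,630)∘(12151,630) = (12151·12151+372·630·630, 12151·630+630·12151) = (295293601,15310260)
n=3: (295293601,15310260)∘(12151,630) = (12151·295293601+372·630·15310260, 12151·15310260+630·295293601) = (7176225079351,372069937890)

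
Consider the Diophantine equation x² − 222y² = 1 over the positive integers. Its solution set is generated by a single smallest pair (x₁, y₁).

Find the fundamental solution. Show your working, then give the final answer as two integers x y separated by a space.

149 10

d=222: √d = [14; 1,8,1,28] (ℓ=4, even), read p_3/q_3
k=0  a_k=14  p_k/q_k = 14/1
…
k=2  a_k=8  p_k/q_k = 134/9
k=3  a_k=1  p_k/q_k = 149/10
fundamental: x₁=149, y₁=10  (since 22201 − 222·100 = 1)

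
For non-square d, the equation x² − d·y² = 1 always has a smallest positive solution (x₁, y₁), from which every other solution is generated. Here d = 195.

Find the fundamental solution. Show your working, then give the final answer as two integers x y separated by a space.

d=195: √d = [13; 1,26] (ℓ=2, even), read p_1/q_1
i=0: a=13 ⇒ p=13, q=1
i=1: a=1 ⇒ p=14, q=1
(x₁, y₁) = (14, 1);  14² − 195·1² = 1 ✓

14 1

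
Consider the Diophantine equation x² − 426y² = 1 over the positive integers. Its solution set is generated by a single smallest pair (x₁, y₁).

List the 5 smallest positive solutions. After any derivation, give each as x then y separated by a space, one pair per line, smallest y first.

√426 = [20; 1,1,1,3,2,6,2,3,1,1,1,40, …], period ℓ=12 (even) → k=11
a_0=20:  p_0=20·1+0=20,  q_0=20·0+1=1
…
a_3=1:  p_3=1·41+21=62,  q_3=1·2+1=3
a_4=3:  p_4=3·62+41=227,  q_4=3·3+2=11
a_5=2:  p_5=2·227+62=516,  q_5=2·11+3=25
a_6=6:  p_6=6·516+227=3323,  q_6=6·25+11=161
a_7=2:  p_7=2·3323+516=7162,  q_7=2·161+25=347
a_8=3:  p_8=3·7162+3323=24809,  q_8=3·347+161=1202
…
a_10=1:  p_10=1·31971+24809=56780,  q_10=1·1549+1202=2751
a_11=1:  p_11=1·56780+31971=88751,  q_11=1·2751+1549=4300
(x₁, y₁) = (88751, 4300);  88751² − 426·4300² = 1 ✓
n=2: (88751,4300)∘(88751,4300) = (88751·88751+426·4300·4300, 88751·4300+4300·88751) = (15753480001,763258600)
n=3: (15753480001,763258600)∘(88751,4300) = (88751·15753480001+426·4300·763258600, 88751·763258600+4300·15753480001) = (2796274207048751,135479928012900)
n=4: (2796274207048751,135479928012900)∘(88751,4300) = (88751·2796274207048751+426·4300·135479928012900, 88751·135479928012900+4300·2796274207048751) = (496344264283813920001,24047958181382517200)
n=5: (496344264283813920001,24047958181382517200)∘(88751,4300) = (88751·496344264283813920001+426·4300·24047958181382517200, 88751·24047958181382517200+4300·496344264283813920001) = (88102099596109264220968751,4268560672976279640021500)

88751 4300
15753480001 763258600
2796274207048751 135479928012900
496344264283813920001 24047958181382517200
88102099596109264220968751 4268560672976279640021500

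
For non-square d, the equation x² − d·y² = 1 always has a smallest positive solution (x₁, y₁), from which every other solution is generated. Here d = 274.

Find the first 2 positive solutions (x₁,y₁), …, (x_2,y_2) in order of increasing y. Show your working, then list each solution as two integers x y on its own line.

3959299 239190
31352097142801 1894049455620

√274 = [16; 1,1,4,4,1,1,32, …], period ℓ=7 (odd) → k=13
i=0: a=16 ⇒ p=16, q=1
…
i=2: a=1 ⇒ p=33, q=2
i=3: a=4 ⇒ p=149, q=9
i=4: a=4 ⇒ p=629, q=38
…
i=7: a=32 ⇒ p=45802, q=2767
…
i=9: a=1 ⇒ p=93011, q=5619
…
i=11: a=4 ⇒ p=1770023, q=106931
i=12: a=1 ⇒ p=2189276, q=132259
i=13: a=1 ⇒ p=3959299, q=239190
(x₁, y₁) = (3959299, 239190);  3959299² − 274·239190² = 1 ✓
k=2:  x_2 = 3959299·3959299+274·239190·239190 = 31352097142801,  y_2 = 3959299·239190+239190·3959299 = 1894049455620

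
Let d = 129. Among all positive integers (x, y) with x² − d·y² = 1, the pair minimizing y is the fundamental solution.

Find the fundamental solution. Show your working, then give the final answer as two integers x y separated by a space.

16855 1484

√129 → a₀=11, period (2,1,3,1,6,1,3,1,2,22); ℓ=10 even so k=9
step 0: (11, 1)  from 11·(1,0) + (0,1)
step 1: (23, 2)  from 2·(11,1) + (1,0)
step 2: (34, 3)  from 1·(23,2) + (11,1)
step 3: (125, 11)  from 3·(34,3) + (23,2)
step 4: (159, 14)  from 1·(125,11) + (34,3)
step 5: (1079, 95)  from 6·(159,14) + (125,11)
step 6: (1238, 109)  from 1·(1079,95) + (159,14)
step 7: (4793, 422)  from 3·(1238,109) + (1079,95)
step 8: (6031, 531)  from 1·(4793,422) + (1238,109)
step 9: (16855, 1484)  from 2·(6031,531) + (4793,422)
(x₁, y₁) = (16855, 1484);  16855² − 129·1484² = 1 ✓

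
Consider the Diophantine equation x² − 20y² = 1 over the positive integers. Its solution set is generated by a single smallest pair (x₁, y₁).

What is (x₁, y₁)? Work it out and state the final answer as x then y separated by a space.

9 2

[4; 2,8] for √20; ℓ=2 ⇒ convergent index 1
k=0  a_k=4  p_k/q_k = 4/1
k=1  a_k=2  p_k/q_k = 9/2
fundamental: x₁=9, y₁=2  (since 81 − 20·4 = 1)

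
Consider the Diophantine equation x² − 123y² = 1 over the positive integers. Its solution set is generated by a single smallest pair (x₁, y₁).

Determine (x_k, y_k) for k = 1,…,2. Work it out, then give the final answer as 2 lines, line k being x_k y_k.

√123 → a₀=11, period (11,22); ℓ=2 even so k=1
i=0: a=11 ⇒ p=11, q=1
i=1: a=11 ⇒ p=122, q=11
→ (122, 11).  Check: 122²=14884, 123·11²=14883, difference 1.
k=2:  x_2 = 122·122+123·11·11 = 29767,  y_2 = 122·11+11·122 = 2684

122 11
29767 2684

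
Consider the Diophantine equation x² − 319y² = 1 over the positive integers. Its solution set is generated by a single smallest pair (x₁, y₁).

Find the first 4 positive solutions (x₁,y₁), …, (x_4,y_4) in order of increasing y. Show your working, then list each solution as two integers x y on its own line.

12901780 722361
332911854336799 18639485405160
8590311008090840302660 480965080021169647239
221660605515932150288251132801 12410611300231033623224965680

d=319: √d = [17; 1,6,5,1,4,…,6,1,34] (ℓ=14, even), read p_13/q_13
step 0: (17, 1)  from 17·(1,0) + (0,1)
step 1: (18, 1)  from 1·(17,1) + (1,0)
step 2: (125, 7)  from 6·(18,1) + (17,1)
step 3: (643, 36)  from 5·(125,7) + (18,1)
step 4: (768, 43)  from 1·(643,36) + (125,7)
…
step 10: (309613, 17335)  from 1·(250816,14043) + (58797,3292)
…
step 12: (11102899, 621643)  from 6·(1798881,100718) + (309613,17335)
step 13: (12901780, 722361)  from 1·(11102899,621643) + (1798881,100718)
(x₁, y₁) = (12901780, 722361);  12901780² − 319·722361² = 1 ✓
(x_2, y_2) = (12901780·12901780 + 319·722361·722361, 12901780·722361 + 722361·12901780) = (332911854336799, 18639485405160)
(x_3, y_3) = (12901780·332911854336799 + 319·722361·18639485405160, 12901780·18639485405160 + 722361·332911854336799) = (8590311008090840302660, 480965080021169647239)
(x_4, y_4) = (12901780·8590311008090840302660 + 319·722361·480965080021169647239, 12901780·480965080021169647239 + 722361·8590311008090840302660) = (221660605515932150288251132801, 12410611300231033623224965680)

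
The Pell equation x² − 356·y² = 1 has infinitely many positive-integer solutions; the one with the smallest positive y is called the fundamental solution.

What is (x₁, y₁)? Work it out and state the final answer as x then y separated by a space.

500001 26500

[18; 1,6,1,1,2,…,6,1,36] for √356; ℓ=14 ⇒ convergent index 13
step 0: (18, 1)  from 18·(1,0) + (0,1)
step 1: (19, 1)  from 1·(18,1) + (1,0)
…
step 3: (151, 8)  from 1·(132,7) + (19,1)
step 4: (283, 15)  from 1·(151,8) + (132,7)
step 5: (717, 38)  from 2·(283,15) + (151,8)
step 6: (1000, 53)  from 1·(717,38) + (283,15)
step 7: (8717, 462)  from 8·(1000,53) + (717,38)
step 8: (9717, 515)  from 1·(8717,462) + (1000,53)
step 9: (28151, 1492)  from 2·(9717,515) + (8717,462)
step 10: (37868, 2007)  from 1·(28151,1492) + (9717,515)
step 11: (66019, 3499)  from 1·(37868,2007) + (28151,1492)
step 12: (433982, 23001)  from 6·(66019,3499) + (37868,2007)
step 13: (500001, 26500)  from 1·(433982,23001) + (66019,3499)
(x₁, y₁) = (500001, 26500);  500001² − 356·26500² = 1 ✓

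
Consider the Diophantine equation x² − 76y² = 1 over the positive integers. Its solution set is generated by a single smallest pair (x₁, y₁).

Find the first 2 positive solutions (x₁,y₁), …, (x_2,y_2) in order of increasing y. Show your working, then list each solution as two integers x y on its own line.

√76 = [8; 1,2,1,1,5,4,5,1,1,2,1,16, …], period ℓ=12 (even) → k=11
step 0: (8, 1)  from 8·(1,0) + (0,1)
step 1: (9, 1)  from 1·(8,1) + (1,0)
…
step 7: (7445, 854)  from 5·(1421,163) + (340,39)
…
step 10: (41488, 4759)  from 2·(16311,1871) + (8866,1017)
step 11: (57799, 6630)  from 1·(41488,4759) + (16311,1871)
fundamental: x₁=57799, y₁=6630  (since 3340724401 − 76·43956900 = 1)
(x_2, y_2) = (57799·57799 + 76·6630·6630, 57799·6630 + 6630·57799) = (6681448801, 766414740)

57799 6630
6681448801 766414740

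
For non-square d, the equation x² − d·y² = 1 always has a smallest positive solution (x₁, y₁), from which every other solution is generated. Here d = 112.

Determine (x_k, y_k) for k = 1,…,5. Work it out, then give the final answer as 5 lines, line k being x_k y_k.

√112 → a₀=10, period (1,1,2,1,1,20); ℓ=6 even so k=5
step 0: (10, 1)  from 10·(1,0) + (0,1)
step 1: (11, 1)  from 1·(10,1) + (1,0)
…
step 3: (53, 5)  from 2·(21,2) + (11,1)
step 4: (74, 7)  from 1·(53,5) + (21,2)
step 5: (127, 12)  from 1·(74,7) + (53,5)
fundamental: x₁=127, y₁=12  (since 16129 − 112·144 = 1)
(127+12√112)^2 = 32257 + 3048√112
(127+12√112)^3 = 8193151 + 774180√112
(127+12√112)^4 = 2081028097 + 196638672√112
(127+12√112)^5 = 528572943487 + 49945448508√112

127 12
32257 3048
8193151 774180
2081028097 196638672
528572943487 49945448508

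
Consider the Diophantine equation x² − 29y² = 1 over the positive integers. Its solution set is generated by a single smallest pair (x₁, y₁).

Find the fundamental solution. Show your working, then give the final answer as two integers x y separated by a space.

9801 1820

[5; 2,1,1,2,10] for √29; ℓ=5 ⇒ convergent index 9
step 0: (5, 1)  from 5·(1,0) + (0,1)
step 1: (11, 2)  from 2·(5,1) + (1,0)
…
step 3: (27, 5)  from 1·(16,3) + (11,2)
…
step 6: (1524, 283)  from 2·(727,135) + (70,13)
step 7: (2251, 418)  from 1·(1524,283) + (727,135)
step 8: (3775, 701)  from 1·(2251,418) + (1524,283)
step 9: (9801, 1820)  from 2·(3775,701) + (2251,418)
fundamental: x₁=9801, y₁=1820  (since 96059601 − 29·3312400 = 1)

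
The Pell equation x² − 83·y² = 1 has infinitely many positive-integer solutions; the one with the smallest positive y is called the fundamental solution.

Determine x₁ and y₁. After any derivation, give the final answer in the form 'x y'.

√83 = [9; 9,18, …], period ℓ=2 (even) → k=1
i=0: a=9 ⇒ p=9, q=1
i=1: a=9 ⇒ p=82, q=9
→ (82, 9).  Check: 82²=6724, 83·9²=6723, difference 1.

82 9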